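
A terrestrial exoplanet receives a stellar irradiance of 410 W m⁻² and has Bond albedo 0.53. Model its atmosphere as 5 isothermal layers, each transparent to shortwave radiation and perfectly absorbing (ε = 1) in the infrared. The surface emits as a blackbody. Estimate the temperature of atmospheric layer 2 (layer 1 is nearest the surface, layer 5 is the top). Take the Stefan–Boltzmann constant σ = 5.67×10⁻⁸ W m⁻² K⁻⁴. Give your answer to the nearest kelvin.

Top-of-atmosphere balance: σT_e⁴ = S(1−α)/4 = 48.17 W m⁻² → T_e = 170.7 K.
In the N-layer model, layer k (counted from the surface) has T_k = (N+1−k)^(1/4)·T_e.
T_2 = (4)^(1/4)·170.7 = 241.4 K.

241 K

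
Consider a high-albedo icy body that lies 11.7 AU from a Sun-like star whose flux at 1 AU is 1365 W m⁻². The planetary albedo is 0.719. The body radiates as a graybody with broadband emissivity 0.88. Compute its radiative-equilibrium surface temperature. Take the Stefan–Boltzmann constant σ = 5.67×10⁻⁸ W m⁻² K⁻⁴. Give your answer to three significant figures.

61.2 kelvin

Irradiance scales as 1/d², so S = 1365 W m⁻² × (1/11.7)² = 9.972 W m⁻².
Averaging over the sphere, the absorbed flux is S(1−α)/4 = 0.7005 W m⁻².
Radiative balance εσT⁴ = 0.7005 gives T = [0.7005/(0.88·σ)]^(1/4) = 61.21 K.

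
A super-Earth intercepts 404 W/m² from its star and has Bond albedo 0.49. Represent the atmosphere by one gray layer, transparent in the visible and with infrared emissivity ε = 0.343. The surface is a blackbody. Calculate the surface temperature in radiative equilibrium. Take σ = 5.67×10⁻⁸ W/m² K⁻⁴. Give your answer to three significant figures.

182 kelvin

At the top of the atmosphere, σT_e⁴ = S(1−α)/4 = 51.51 W/m², giving T_e = 173.6 K.
The surface balance (absorbed SW + ε·downward IR = σT_s⁴) with T_a⁴ = T_s⁴/2 reduces to T_s = T_e·[2/(2−ε)]^¼ = 182.0 K.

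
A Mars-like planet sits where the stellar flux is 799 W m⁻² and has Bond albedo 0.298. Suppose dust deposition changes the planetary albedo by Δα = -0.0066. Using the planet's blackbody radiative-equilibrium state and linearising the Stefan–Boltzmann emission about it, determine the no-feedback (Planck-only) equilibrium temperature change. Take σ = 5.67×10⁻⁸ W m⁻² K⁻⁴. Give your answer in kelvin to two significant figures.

0.52 K

The baseline emission temperature is T_e = 223.0 K.
The change in absorbed flux is Δ[S(1−α)/4] = −SΔα/4 = 1.318 W m⁻².
Planck response: λ_P = 4σT_e³ = 4·5.67×10⁻⁸·(223.0)³ = 2.515 W m⁻²/K.
Hence the no-feedback warming is ΔF/(4σT_e³) = 0.524 K.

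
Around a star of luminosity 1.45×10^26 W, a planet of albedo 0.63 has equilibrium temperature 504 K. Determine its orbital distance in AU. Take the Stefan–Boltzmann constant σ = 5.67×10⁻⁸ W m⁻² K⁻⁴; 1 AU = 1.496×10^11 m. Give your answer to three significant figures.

The flux needed for this T is 4σT⁴/(1−0.63) = 39550 W m⁻².
From L = 4πd²S, d = √(1.45×10^26/(4π·39550)) = 1.708×10^10 m = 0.1142 AU.

0.114 AU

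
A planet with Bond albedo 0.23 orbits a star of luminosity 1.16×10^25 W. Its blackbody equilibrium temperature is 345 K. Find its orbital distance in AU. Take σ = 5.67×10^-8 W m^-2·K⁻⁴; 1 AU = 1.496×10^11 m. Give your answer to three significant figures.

0.0994 AU

Energy balance gives S = 4σT⁴/(1−α) = 4173 W m^-2.
S = L/(4πd²) → d = √(L/4πS) = √(1.16×10^25/(4π·4173)) = 1.487×10^10 m = 0.09942 AU.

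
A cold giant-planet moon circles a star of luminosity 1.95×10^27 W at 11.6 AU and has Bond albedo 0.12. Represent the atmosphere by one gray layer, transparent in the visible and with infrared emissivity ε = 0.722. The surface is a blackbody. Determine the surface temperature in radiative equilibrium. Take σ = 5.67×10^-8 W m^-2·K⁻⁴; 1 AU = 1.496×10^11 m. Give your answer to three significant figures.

133 K

d = 11.6 × 1.496×10^11 m = 1.735×10^12 m.
Spreading L over a sphere of radius d: S = 1.95×10^27/(4π·1.74×10^12²) = 51.53 W m^-2.
The planet radiates to space at T_e = [S(1−α)/(4σ)]^(1/4) = 118.9 K.
Surface balance with a leaky layer gives σT_s⁴ = σT_e⁴·2/(2−ε), so T_s = T_e·[2/(2−0.722)]^(1/4) = 133.0 K.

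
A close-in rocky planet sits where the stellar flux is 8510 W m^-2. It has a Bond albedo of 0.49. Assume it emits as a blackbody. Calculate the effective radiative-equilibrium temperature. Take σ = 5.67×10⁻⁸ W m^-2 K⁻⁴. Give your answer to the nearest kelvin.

372 K

Absorbed flux (global mean): S(1−α)/4 = 8510·0.51/4 = 1085 W m^-2.
Balancing against σT⁴: T = (1085/5.67×10⁻⁸)^(1/4) = 371.9 K.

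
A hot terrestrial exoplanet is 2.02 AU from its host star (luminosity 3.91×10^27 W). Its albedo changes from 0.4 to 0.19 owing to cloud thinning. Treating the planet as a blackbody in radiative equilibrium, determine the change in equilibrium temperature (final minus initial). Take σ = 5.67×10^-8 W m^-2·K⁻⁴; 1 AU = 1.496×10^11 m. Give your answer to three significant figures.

d = 2.02 × 1.496×10^11 m = 3.022×10^11 m.
Spreading L over a sphere of radius d: S = 3.91×10^27/(4π·3.02×10^11²) = 3407 W m^-2.
With α = 0.4, T₁ = 308.1 K.
Final:   T₂ = [S(1−0.19)/(4σ)]^(1/4) = 332.1 K.
ΔT = T₂ − T₁ = 24.01 K.

24.0 K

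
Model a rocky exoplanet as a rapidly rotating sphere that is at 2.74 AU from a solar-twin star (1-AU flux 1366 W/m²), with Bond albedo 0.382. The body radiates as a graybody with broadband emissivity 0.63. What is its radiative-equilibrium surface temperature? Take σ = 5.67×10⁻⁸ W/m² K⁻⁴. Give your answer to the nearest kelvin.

167 K

Irradiance scales as 1/d², so S = 1366 W/m² × (1/2.74)² = 181.9 W/m².
The planet absorbs (1−α)S over its disc πR² and re-emits over 4πR², so the mean absorbed flux is (1−0.382)·181.9/4 = 28.11 W/m².
Radiative balance εσT⁴ = 28.11 gives T = [28.11/(0.63·σ)]^(1/4) = 167.5 K.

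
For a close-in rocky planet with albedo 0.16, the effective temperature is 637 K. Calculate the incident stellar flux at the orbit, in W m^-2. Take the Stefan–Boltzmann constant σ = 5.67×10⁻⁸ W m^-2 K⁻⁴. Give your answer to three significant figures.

44500 W m^-2

From S(1−α)/4 = σT⁴: S = 4σT⁴/(1−α).
The emitted flux is σT⁴ = 9336 W m^-2.
S = 4·9336/0.84 = 44460 W m^-2.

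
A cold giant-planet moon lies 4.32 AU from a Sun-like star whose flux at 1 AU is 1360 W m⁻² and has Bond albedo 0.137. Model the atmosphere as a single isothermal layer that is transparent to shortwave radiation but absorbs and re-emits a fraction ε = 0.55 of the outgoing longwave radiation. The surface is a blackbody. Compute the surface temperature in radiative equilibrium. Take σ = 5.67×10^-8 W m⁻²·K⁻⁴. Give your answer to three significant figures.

140 K

Irradiance scales as 1/d², so S = 1360 W m⁻² × (1/4.32)² = 72.87 W m⁻².
The planet radiates to space at T_e = [S(1−α)/(4σ)]^(1/4) = 129.0 K.
The surface balance (absorbed SW + ε·downward IR = σT_s⁴) with T_a⁴ = T_s⁴/2 reduces to T_s = T_e·[2/(2−ε)]^¼ = 139.8 K.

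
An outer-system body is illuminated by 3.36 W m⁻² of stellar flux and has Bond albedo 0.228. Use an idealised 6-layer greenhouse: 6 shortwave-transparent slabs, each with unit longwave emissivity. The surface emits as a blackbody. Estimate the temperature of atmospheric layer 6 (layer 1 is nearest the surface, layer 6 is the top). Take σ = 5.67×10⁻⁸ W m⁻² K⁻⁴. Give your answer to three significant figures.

OLR = S(1−α)/4 = 0.6485 W m⁻²; the top layer radiates at T_e = 58.15 K.
Each opaque layer satisfies 2T_j⁴ = T_{j−1}⁴ + T_{j+1}⁴, giving T_k⁴ = (N+1−k)T_e⁴.
T_6 = (1)^(1/4)·58.15 = 58.15 K.

58.2 K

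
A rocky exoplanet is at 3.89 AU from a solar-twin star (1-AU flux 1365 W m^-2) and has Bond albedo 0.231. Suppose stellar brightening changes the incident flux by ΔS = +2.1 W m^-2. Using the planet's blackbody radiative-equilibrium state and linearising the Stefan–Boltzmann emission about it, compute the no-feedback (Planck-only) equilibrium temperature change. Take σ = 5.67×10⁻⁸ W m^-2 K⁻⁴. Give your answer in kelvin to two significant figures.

Flux at the orbit: S = 1365/(3.89)² = 90.21 W m^-2.
The baseline emission temperature is T_e = 132.2 K.
Only a fraction (1−α) is absorbed and it's spread over 4πR², so ΔF = (1−α)ΔS/4 = 0.4037 W m^-2.
Planck response: λ_P = 4σT_e³ = 4·5.67×10⁻⁸·(132.2)³ = 0.5245 W m^-2/K.
ΔT₀ = ΔF/λ_P = 0.4037/0.5245 = 0.770 K.

0.77 kelvin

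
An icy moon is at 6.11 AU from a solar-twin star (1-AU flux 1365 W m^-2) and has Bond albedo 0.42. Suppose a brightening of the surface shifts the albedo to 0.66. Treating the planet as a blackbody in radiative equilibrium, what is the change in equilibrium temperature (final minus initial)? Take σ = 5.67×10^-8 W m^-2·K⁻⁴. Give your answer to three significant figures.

Flux at the orbit: S = 1365/(6.11)² = 36.56 W m^-2.
Before: T₁ = [36.56·0.58/(4σ)]^(1/4) = 98.34 K.
After:  T₂ = [36.56·0.34/(4σ)]^(1/4) = 86.04 K.
ΔT = T₂ − T₁ = -12.29 K.

-12.3 kelvin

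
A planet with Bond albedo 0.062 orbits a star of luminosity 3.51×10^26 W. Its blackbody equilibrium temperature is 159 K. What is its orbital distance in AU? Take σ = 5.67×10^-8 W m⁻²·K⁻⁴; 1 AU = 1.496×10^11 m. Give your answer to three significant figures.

2.84 AU

Energy balance gives S = 4σT⁴/(1−α) = 154.5 W m⁻².
Then d = [L/(4πS)]^(1/2) = 4.251×10^11 m, i.e. 2.842 AU.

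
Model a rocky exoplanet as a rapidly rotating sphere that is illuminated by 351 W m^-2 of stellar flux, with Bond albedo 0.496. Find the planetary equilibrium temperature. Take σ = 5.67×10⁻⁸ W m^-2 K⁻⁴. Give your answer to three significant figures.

Averaging over the sphere, the absorbed flux is S(1−α)/4 = 44.23 W m^-2.
Balancing against σT⁴: T = (44.23/5.67×10⁻⁸)^(1/4) = 167.1 K.

167 K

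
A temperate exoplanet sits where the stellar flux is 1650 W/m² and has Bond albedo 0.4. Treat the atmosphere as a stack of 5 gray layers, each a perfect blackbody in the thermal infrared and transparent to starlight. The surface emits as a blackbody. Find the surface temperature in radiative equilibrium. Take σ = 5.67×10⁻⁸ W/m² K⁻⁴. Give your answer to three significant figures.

The effective emission temperature is T_e = [S(1−α)/(4σ)]^¼ = 257.0 K.
With N = 5 opaque layers, T_s = (N+1)^(1/4)·T_e = 6^(1/4)·257.0 = 402.3 K.

402 K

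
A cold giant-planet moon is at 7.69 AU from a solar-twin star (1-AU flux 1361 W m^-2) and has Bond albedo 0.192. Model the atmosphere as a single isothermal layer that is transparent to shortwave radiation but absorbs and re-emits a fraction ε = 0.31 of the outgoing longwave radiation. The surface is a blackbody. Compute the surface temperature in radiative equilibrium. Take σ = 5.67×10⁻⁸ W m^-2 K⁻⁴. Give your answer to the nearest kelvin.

Flux at the orbit: S = 1361/(7.69)² = 23.01 W m^-2.
At the top of the atmosphere, σT_e⁴ = S(1−α)/4 = 4.649 W m^-2, giving T_e = 95.16 K.
The surface balance (absorbed SW + ε·downward IR = σT_s⁴) with T_a⁴ = T_s⁴/2 reduces to T_s = T_e·[2/(2−ε)]^¼ = 99.25 K.

99 K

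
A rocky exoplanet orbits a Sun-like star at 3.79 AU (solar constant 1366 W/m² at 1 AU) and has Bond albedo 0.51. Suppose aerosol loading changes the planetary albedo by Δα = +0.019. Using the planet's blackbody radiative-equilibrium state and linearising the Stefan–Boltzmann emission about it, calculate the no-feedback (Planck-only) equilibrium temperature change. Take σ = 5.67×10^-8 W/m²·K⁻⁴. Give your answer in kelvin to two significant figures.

Flux at the orbit: S = 1366/(3.79)² = 95.10 W/m².
Reference equilibrium: T_e = [S(1−α)/(4σ)]^(1/4) = 119.7 K.
ΔF = −(S/4)Δα = −(95.10/4)×(+0.019) = -0.4517 W/m².
Planck response: λ_P = 4σT_e³ = 4·5.67×10⁻⁸·(119.7)³ = 0.3892 W/m²/K.
ΔT₀ = ΔF/λ_P = -0.4517/0.3892 = -1.16 K.

-1.2 kelvin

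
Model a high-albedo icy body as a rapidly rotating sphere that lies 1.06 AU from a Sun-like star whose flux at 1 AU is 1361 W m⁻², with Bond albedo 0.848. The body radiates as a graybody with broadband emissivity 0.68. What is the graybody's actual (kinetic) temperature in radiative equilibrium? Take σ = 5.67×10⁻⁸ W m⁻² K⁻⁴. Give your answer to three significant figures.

186 kelvin

Irradiance scales as 1/d², so S = 1361 W m⁻² × (1/1.06)² = 1211 W m⁻².
Averaging over the sphere, the absorbed flux is S(1−α)/4 = 46.03 W m⁻².
Equating to εσT⁴ with ε = 0.68: T = (46.03/0.68σ)^(1/4) = 185.9 K.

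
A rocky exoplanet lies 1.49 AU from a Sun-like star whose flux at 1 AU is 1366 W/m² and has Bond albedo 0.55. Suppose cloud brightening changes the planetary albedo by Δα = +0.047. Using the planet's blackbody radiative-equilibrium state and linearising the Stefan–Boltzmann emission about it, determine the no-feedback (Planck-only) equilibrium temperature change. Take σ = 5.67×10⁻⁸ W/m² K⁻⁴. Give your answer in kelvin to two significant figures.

Flux at the orbit: S = 1366/(1.49)² = 615.3 W/m².
Reference equilibrium: T_e = [S(1−α)/(4σ)]^(1/4) = 186.9 K.
ΔF = −(S/4)Δα = −(615.3/4)×(+0.047) = -7.230 W/m².
The Planck feedback parameter is 4σT_e³ = 1.481 W/m²/K.
Hence the no-feedback warming is ΔF/(4σT_e³) = -4.88 K.

-4.9 K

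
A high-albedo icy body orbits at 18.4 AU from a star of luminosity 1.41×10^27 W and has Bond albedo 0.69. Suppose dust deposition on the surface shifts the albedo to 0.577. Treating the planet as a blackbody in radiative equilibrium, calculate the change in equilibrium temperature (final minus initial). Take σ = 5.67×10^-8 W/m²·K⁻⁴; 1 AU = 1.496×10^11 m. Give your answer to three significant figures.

d = 18.4 × 1.496×10^11 m = 2.753×10^12 m.
Flux at the orbit: S = L/(4πd²) = 1.41×10^27/(4π·(2.75×10^12)²) = 14.81 W/m².
Initial: T₁ = [S(1−0.69)/(4σ)]^(1/4) = 67.07 K.
Final:   T₂ = [S(1−0.577)/(4σ)]^(1/4) = 72.49 K.
Change: 72.49 − 67.07 = 5.420 K.

5.42 K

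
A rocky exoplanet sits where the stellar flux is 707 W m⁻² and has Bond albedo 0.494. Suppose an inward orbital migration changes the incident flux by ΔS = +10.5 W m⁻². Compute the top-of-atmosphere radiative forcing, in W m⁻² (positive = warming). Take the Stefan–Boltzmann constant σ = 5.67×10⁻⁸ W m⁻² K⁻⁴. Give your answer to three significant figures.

TOA radiative forcing: ΔF = (1−α)ΔS/4 = 0.506·(+10.5)/4 = 1.328 W m⁻².

1.33 W m⁻²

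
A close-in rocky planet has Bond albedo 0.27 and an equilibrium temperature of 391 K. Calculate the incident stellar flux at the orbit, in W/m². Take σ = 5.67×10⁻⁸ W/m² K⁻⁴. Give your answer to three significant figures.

Invert the energy balance for S: S = 4σT⁴/(1−α).
σT⁴ = 5.67×10⁻⁸·(391)⁴ = 1325 W/m².
So S = 4×1325/(1−0.27) = 7262 W/m².

7260 W/m²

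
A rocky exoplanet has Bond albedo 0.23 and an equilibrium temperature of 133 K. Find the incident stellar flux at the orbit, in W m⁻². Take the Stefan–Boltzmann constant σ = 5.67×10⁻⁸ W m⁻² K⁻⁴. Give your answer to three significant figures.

Invert the energy balance for S: S = 4σT⁴/(1−α).
The emitted flux is σT⁴ = 17.74 W m⁻².
S = 4·17.74/0.77 = 92.16 W m⁻².

92.2 W m⁻²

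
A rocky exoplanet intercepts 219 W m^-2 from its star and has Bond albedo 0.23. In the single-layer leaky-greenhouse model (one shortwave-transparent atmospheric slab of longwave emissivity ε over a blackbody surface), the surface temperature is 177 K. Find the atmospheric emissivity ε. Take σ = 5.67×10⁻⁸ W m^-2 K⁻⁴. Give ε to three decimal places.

Effective temperature: T_e = [S(1−α)/(4σ)]^(1/4) = 165.1 K.
T_s⁴ = T_e⁴·2/(2−ε) → ε = 2 − 2(T_e/T_s)⁴ = 2 − 2·(165.1/177)⁴ = 0.4849.

0.485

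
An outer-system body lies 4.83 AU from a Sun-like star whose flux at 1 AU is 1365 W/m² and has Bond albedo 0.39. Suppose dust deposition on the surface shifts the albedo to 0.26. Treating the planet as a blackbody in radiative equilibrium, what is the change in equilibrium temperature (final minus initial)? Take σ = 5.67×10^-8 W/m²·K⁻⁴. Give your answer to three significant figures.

Flux at the orbit: S = 1365/(4.83)² = 58.51 W/m².
Before: T₁ = [58.51·0.61/(4σ)]^(1/4) = 112.0 K.
Final:   T₂ = [S(1−0.26)/(4σ)]^(1/4) = 117.5 K.
Change: 117.5 − 112.0 = 5.542 K.

5.54 K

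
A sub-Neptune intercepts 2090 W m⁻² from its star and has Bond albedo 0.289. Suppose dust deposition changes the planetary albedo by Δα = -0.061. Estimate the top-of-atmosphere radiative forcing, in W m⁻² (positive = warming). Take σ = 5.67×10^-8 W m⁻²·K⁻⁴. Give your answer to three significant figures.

31.9 W m⁻²

ΔF = −(S/4)Δα = −(2090/4)×(-0.061) = 31.87 W m⁻².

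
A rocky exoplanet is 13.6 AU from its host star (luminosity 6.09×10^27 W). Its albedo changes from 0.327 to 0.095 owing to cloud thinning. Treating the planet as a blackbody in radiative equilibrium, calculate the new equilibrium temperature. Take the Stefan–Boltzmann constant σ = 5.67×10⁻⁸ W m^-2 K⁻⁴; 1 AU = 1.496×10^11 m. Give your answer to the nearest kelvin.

147 K

Orbital distance: d = 13.6 AU = 2.035×10^12 m.
S = L/(4πd²) = 117.1 W m^-2.
T₂ = [S(1−α₂)/(4σ)]^(1/4) = [117.1·0.905/(4σ)]^(1/4) = 147.0 K.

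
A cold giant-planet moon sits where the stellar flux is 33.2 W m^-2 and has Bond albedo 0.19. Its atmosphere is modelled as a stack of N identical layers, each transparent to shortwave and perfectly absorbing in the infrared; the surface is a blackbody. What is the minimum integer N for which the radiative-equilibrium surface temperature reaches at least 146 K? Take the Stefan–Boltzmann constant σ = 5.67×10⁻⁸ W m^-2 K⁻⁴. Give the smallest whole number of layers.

Top-of-atmosphere balance: σT_e⁴ = S(1−α)/4 = 6.723 W m^-2 → T_e = 104.4 K.
T_s = (N+1)^(1/4)·T_e ≥ 146 K requires N+1 ≥ (T_s/T_e)⁴ = (146/104.4)⁴ = 3.832.
So N ≥ 2.832; the smallest integer is N = 3.

3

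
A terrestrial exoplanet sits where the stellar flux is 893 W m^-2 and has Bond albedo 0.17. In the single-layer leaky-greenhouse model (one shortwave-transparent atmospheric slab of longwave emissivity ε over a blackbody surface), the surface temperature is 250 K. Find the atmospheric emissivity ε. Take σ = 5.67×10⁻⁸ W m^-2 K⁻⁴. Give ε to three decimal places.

0.327

First, T_e = [893.0·(1−0.17)/(4σ)]^(1/4) = 239.1 K.
Inverting T_s⁴ = 2T_e⁴/(2−ε): (T_e/T_s)⁴ = 0.8366, so ε = 2(1 − 0.8366) = 0.3268.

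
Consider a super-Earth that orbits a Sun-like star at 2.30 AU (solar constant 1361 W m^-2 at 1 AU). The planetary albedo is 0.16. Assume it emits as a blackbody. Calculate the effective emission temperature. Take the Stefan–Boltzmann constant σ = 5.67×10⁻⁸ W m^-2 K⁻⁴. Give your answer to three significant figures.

176 kelvin

Flux at the orbit: S = 1361/(2.30)² = 257.3 W m^-2.
The planet absorbs (1−α)S over its disc πR² and re-emits over 4πR², so the mean absorbed flux is (1−0.16)·257.3/4 = 54.03 W m^-2.
Balancing against σT⁴: T = (54.03/5.67×10⁻⁸)^(1/4) = 175.7 K.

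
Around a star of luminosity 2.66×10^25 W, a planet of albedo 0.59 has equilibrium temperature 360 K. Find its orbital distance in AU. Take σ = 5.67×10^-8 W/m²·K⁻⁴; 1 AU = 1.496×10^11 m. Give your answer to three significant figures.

Energy balance gives S = 4σT⁴/(1−α) = 9291 W/m².
S = L/(4πd²) → d = √(L/4πS) = √(2.66×10^25/(4π·9291)) = 1.509×10^10 m = 0.1009 AU.

0.101 AU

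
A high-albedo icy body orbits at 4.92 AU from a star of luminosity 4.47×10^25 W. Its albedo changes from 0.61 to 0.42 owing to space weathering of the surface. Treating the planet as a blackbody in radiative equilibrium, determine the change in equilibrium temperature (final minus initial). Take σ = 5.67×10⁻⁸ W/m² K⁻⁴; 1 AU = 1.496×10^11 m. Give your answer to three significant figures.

6.05 kelvin

Orbital distance: d = 4.92 AU = 7.360×10^11 m.
Spreading L over a sphere of radius d: S = 4.47×10^25/(4π·7.36×10^11²) = 6.566 W/m².
Initial: T₁ = [S(1−0.61)/(4σ)]^(1/4) = 57.97 K.
Final:   T₂ = [S(1−0.42)/(4σ)]^(1/4) = 64.01 K.
Change: 64.01 − 57.97 = 6.047 K.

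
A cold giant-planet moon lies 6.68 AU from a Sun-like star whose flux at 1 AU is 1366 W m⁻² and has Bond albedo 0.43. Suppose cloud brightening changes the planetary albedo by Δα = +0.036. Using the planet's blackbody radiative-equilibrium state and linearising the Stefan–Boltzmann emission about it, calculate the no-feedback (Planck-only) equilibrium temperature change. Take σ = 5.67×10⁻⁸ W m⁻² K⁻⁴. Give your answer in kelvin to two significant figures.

Irradiance scales as 1/d², so S = 1366 W m⁻² × (1/6.68)² = 30.61 W m⁻².
Reference equilibrium: T_e = [S(1−α)/(4σ)]^(1/4) = 93.66 K.
ΔF = −(S/4)Δα = −(30.61/4)×(+0.036) = -0.2755 W m⁻².
Planck response: λ_P = 4σT_e³ = 4·5.67×10⁻⁸·(93.66)³ = 0.1863 W m⁻²/K.
ΔT₀ = ΔF/λ_P = -0.2755/0.1863 = -1.48 K.

-1.5 K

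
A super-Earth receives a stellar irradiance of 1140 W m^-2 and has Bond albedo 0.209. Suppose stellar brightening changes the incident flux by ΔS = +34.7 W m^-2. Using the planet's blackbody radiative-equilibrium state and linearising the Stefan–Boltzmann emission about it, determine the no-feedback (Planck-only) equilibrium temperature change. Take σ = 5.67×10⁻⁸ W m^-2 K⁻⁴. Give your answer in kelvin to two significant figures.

1.9 K

The baseline emission temperature is T_e = 251.1 K.
Only a fraction (1−α) is absorbed and it's spread over 4πR², so ΔF = (1−α)ΔS/4 = 6.862 W m^-2.
The Planck feedback parameter is 4σT_e³ = 3.591 W m^-2/K.
ΔT₀ = ΔF/λ_P = 6.862/3.591 = 1.91 K.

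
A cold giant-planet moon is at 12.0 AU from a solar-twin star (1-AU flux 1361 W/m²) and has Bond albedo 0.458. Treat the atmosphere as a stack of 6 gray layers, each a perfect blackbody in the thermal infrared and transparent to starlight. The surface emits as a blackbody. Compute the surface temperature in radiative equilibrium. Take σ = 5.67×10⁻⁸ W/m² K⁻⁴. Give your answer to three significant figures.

112 K

Flux at the orbit: S = 1361/(12.0)² = 9.451 W/m².
OLR = S(1−α)/4 = 1.281 W/m²; the top layer radiates at T_e = 68.94 K.
With N = 6 opaque layers, T_s = (N+1)^(1/4)·T_e = 7^(1/4)·68.94 = 112.1 K.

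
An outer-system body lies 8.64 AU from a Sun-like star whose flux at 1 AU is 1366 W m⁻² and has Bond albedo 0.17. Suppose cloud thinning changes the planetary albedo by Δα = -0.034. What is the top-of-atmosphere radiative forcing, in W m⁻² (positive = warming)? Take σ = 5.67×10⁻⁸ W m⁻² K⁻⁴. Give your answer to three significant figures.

0.156 W m⁻²

Flux at the orbit: S = 1366/(8.64)² = 18.30 W m⁻².
The change in absorbed flux is Δ[S(1−α)/4] = −SΔα/4 = 0.1555 W m⁻².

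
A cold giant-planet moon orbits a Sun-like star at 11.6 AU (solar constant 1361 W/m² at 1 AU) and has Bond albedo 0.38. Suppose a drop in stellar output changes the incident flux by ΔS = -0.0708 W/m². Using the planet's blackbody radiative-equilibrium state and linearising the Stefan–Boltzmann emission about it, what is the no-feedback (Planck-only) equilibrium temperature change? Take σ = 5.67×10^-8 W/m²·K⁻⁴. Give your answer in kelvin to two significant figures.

Irradiance scales as 1/d², so S = 1361 W/m² × (1/11.6)² = 10.11 W/m².
The baseline emission temperature is T_e = 72.51 K.
Only a fraction (1−α) is absorbed and it's spread over 4πR², so ΔF = (1−α)ΔS/4 = -0.01097 W/m².
Planck response: λ_P = 4σT_e³ = 4·5.67×10⁻⁸·(72.51)³ = 0.08648 W/m²/K.
So ΔT₀ = -0.01097/0.08648 = -0.127 K.

-0.13 kelvin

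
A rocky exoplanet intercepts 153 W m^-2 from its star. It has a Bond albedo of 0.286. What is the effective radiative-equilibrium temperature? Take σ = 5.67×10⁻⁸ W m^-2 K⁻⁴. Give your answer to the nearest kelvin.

Absorbed flux (global mean): S(1−α)/4 = 153.0·0.714/4 = 27.31 W m^-2.
Balancing against σT⁴: T = (27.31/5.67×10⁻⁸)^(1/4) = 148.1 K.

148 K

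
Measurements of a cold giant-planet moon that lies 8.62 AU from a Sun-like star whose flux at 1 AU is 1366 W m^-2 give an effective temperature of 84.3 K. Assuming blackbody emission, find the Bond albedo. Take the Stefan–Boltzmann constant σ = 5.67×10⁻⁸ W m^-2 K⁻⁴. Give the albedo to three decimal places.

0.377

Irradiance scales as 1/d², so S = 1366 W m^-2 × (1/8.62)² = 18.38 W m^-2.
Rearranging the radiative balance, α = 1 − 4σT⁴/S.
4σT⁴ = 4·5.67×10⁻⁸·(84.3)⁴ = 11.45 W m^-2.
1−α = 11.45/18.38 = 0.6230, so α = 0.3770.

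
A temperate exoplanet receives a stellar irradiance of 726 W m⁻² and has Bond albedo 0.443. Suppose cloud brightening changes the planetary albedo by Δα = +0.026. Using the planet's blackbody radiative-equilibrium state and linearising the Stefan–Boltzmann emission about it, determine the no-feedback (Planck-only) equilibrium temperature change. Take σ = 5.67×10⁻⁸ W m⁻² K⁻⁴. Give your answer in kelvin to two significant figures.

Unperturbed T_e = [726.0·(1−0.443)/(4σ)]^¼ = 205.5 K.
The change in absorbed flux is Δ[S(1−α)/4] = −SΔα/4 = -4.719 W m⁻².
Linearising σT⁴ gives d(σT⁴)/dT = 4σT_e³ = 1.968 W m⁻² per K.
Hence the no-feedback warming is ΔF/(4σT_e³) = -2.40 K.

-2.4 K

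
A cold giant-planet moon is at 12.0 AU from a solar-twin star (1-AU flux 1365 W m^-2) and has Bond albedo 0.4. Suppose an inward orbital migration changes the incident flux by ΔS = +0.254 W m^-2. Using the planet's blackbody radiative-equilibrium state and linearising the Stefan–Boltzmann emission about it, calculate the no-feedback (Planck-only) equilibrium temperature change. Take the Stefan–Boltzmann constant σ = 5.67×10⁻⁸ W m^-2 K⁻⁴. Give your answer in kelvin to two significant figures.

0.47 K

Irradiance scales as 1/d², so S = 1365 W m^-2 × (1/12.0)² = 9.479 W m^-2.
Unperturbed T_e = [9.479·(1−0.4)/(4σ)]^¼ = 70.77 K.
TOA radiative forcing: ΔF = (1−α)ΔS/4 = 0.6·(+0.254)/4 = 0.03810 W m^-2.
Linearising σT⁴ gives d(σT⁴)/dT = 4σT_e³ = 0.08037 W m^-2 per K.
Hence the no-feedback warming is ΔF/(4σT_e³) = 0.474 K.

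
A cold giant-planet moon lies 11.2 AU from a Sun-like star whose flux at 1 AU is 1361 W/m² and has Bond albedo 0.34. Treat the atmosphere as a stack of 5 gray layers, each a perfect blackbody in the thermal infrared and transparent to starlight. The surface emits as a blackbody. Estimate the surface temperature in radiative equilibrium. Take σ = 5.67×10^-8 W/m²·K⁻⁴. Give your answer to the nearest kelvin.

By the inverse-square law, S = 1361/11.2² = 10.85 W/m².
Top-of-atmosphere balance: σT_e⁴ = S(1−α)/4 = 1.790 W/m² → T_e = 74.96 K.
Layer-by-layer balance gives σT_s⁴ = (N+1)σT_e⁴, so T_s = 6^¼·74.96 = 117.3 K.

117 kelvin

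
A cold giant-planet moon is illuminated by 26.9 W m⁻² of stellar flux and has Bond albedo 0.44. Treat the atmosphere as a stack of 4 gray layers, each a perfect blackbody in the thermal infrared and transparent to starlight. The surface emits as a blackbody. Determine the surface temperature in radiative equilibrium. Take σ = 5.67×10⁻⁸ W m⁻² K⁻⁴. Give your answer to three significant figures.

135 K

OLR = S(1−α)/4 = 3.766 W m⁻²; the top layer radiates at T_e = 90.28 K.
For an N-layer opaque stack, T_s⁴ = (N+1)T_e⁴, hence T_s = (5)^(1/4)×90.28 K = 135.0 K.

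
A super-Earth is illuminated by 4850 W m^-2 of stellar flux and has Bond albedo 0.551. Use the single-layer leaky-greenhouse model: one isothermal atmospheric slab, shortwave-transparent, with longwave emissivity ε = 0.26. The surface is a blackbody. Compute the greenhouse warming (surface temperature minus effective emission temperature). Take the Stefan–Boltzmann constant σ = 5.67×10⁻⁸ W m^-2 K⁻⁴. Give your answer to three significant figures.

11.1 kelvin

At the top of the atmosphere, σT_e⁴ = S(1−α)/4 = 544.4 W m^-2, giving T_e = 313.0 K.
Surface balance with a leaky layer gives σT_s⁴ = σT_e⁴·2/(2−ε), so T_s = T_e·[2/(2−0.26)]^(1/4) = 324.1 K.
T_s − T_e = 324.1 − 313.0 = 11.09 K.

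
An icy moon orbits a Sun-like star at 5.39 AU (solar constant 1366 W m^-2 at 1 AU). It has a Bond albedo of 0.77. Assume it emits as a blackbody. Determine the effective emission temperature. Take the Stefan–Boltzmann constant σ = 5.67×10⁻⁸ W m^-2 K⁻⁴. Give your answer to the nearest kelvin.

Flux at the orbit: S = 1366/(5.39)² = 47.02 W m^-2.
The planet absorbs (1−α)S over its disc πR² and re-emits over 4πR², so the mean absorbed flux is (1−0.77)·47.02/4 = 2.704 W m^-2.
In equilibrium σT⁴ equals this, so T = 83.10 K.

83 K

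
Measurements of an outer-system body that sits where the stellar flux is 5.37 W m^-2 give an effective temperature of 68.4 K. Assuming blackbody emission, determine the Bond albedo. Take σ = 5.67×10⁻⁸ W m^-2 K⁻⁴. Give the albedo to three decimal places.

Energy balance: S(1−α)/4 = σT⁴, so 1−α = 4σT⁴/S.
σT⁴ = 1.241 W m^-2, so 4σT⁴ = 4.964 W m^-2.
Hence α = 1 − 4.964/5.370 = 0.0755.

0.076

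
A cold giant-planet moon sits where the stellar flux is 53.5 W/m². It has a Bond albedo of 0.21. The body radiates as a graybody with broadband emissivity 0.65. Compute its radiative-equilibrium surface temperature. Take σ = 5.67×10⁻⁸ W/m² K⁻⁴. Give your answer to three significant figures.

130 K

Absorbed flux (global mean): S(1−α)/4 = 53.50·0.79/4 = 10.57 W/m².
Radiative balance εσT⁴ = 10.57 gives T = [10.57/(0.65·σ)]^(1/4) = 130.1 K.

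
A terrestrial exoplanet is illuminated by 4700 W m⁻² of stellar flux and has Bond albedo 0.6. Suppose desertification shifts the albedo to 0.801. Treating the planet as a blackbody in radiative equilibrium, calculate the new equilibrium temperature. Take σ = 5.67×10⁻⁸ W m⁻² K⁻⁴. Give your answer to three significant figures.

New equilibrium: T₂ = [(1−0.801)·4700/(4σ)]^(1/4) = 253.4 K.

253 kelvin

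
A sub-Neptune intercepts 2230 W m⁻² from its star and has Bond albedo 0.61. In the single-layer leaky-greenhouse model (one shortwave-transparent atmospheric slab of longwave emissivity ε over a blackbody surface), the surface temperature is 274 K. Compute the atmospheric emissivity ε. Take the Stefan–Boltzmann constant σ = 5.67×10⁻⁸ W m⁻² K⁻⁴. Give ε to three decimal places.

TOA balance gives T_e = 248.8 K.
Inverting T_s⁴ = 2T_e⁴/(2−ε): (T_e/T_s)⁴ = 0.6803, so ε = 2(1 − 0.6803) = 0.6393.

0.639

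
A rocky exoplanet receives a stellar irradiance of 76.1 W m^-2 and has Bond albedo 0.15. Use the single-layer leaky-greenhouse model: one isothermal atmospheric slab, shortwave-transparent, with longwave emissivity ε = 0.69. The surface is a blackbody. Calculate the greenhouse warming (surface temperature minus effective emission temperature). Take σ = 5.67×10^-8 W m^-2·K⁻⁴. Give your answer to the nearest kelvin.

The planet radiates to space at T_e = [S(1−α)/(4σ)]^(1/4) = 130.0 K.
Surface balance with a leaky layer gives σT_s⁴ = σT_e⁴·2/(2−ε), so T_s = T_e·[2/(2−0.69)]^(1/4) = 144.5 K.
The atmosphere warms the surface by 14.50 K.

14 K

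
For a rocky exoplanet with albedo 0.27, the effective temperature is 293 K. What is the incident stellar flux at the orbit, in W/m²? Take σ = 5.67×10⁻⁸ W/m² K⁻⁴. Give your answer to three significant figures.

2290 W/m²

From S(1−α)/4 = σT⁴: S = 4σT⁴/(1−α).
σT⁴ = 5.67×10⁻⁸·(293)⁴ = 417.9 W/m².
S = 4·417.9/0.73 = 2290 W/m².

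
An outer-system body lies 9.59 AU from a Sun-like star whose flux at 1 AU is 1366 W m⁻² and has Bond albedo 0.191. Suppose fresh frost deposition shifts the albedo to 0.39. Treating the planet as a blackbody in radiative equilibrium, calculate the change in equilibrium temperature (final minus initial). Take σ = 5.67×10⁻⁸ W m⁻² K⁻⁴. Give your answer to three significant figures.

-5.81 K

Flux at the orbit: S = 1366/(9.59)² = 14.85 W m⁻².
With α = 0.191, T₁ = 85.32 K.
Final:   T₂ = [S(1−0.39)/(4σ)]^(1/4) = 79.50 K.
Change: 79.50 − 85.32 = -5.814 K.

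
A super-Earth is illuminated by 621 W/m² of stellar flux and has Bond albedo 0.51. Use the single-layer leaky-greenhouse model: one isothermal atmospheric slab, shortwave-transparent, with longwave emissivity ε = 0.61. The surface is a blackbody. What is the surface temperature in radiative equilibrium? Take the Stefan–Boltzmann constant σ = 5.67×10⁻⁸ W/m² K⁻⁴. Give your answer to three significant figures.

210 K

Effective emission temperature (TOA balance): σT_e⁴ = S(1−α)/4 = 76.07 W/m² → T_e = 191.4 K.
Surface balance with a leaky layer gives σT_s⁴ = σT_e⁴·2/(2−ε), so T_s = T_e·[2/(2−0.61)]^(1/4) = 209.6 K.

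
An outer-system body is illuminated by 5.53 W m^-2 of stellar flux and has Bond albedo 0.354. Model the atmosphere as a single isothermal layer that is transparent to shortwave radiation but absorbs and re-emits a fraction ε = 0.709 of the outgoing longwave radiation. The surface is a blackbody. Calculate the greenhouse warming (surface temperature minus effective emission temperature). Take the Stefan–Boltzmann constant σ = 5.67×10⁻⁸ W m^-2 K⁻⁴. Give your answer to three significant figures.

7.29 kelvin

Effective emission temperature (TOA balance): σT_e⁴ = S(1−α)/4 = 0.8931 W m^-2 → T_e = 63.00 K.
For a single slab of emissivity ε, T_s⁴ = 2T_e⁴/(2−ε); thus T_s = 63.00·(1.549)^(1/4) = 70.28 K.
The atmosphere warms the surface by 7.285 K.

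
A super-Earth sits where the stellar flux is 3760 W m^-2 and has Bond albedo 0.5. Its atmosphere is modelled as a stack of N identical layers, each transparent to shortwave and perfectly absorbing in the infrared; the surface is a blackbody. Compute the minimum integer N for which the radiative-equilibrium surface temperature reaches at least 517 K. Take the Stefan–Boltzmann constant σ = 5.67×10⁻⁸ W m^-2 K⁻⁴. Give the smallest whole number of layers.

8

OLR = S(1−α)/4 = 470.0 W m^-2; the top layer radiates at T_e = 301.7 K.
T_s = (N+1)^(1/4)·T_e ≥ 517 K requires N+1 ≥ (T_s/T_e)⁴ = (517/301.7)⁴ = 8.619.
Rounding up, N = 8.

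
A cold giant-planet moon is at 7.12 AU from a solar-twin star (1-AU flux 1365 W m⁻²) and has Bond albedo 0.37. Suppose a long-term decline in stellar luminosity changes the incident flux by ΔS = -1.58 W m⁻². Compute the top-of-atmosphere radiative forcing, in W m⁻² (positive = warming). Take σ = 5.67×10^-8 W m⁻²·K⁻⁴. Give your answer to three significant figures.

-0.249 W m⁻²

Irradiance scales as 1/d², so S = 1365 W m⁻² × (1/7.12)² = 26.93 W m⁻².
ΔF = Δ[S(1−α)]/4 = (1−0.37)·-1.58/4 = -0.2489 W m⁻².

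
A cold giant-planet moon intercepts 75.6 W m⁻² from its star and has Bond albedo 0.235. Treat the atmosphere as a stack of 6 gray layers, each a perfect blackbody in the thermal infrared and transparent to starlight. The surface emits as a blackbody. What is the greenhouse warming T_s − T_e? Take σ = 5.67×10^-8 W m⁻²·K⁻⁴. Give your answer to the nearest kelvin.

OLR = S(1−α)/4 = 14.46 W m⁻²; the top layer radiates at T_e = 126.4 K.
T_s = (N+1)^(1/4)·T_e = 205.5 K.
So the greenhouse effect raises the surface by 205.5 − 126.4 = 79.18 K.

79 K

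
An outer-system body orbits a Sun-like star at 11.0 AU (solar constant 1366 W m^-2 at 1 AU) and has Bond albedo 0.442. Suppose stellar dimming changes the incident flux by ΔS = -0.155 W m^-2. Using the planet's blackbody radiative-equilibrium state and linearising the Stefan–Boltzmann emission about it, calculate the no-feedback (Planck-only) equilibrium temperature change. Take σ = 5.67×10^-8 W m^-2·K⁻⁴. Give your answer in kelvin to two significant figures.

-0.25 K

Irradiance scales as 1/d², so S = 1366 W m^-2 × (1/11.0)² = 11.29 W m^-2.
Unperturbed T_e = [11.29·(1−0.442)/(4σ)]^¼ = 72.60 K.
Only a fraction (1−α) is absorbed and it's spread over 4πR², so ΔF = (1−α)ΔS/4 = -0.02162 W m^-2.
The Planck feedback parameter is 4σT_e³ = 0.08677 W m^-2/K.
ΔT₀ = ΔF/λ_P = -0.02162/0.08677 = -0.249 K.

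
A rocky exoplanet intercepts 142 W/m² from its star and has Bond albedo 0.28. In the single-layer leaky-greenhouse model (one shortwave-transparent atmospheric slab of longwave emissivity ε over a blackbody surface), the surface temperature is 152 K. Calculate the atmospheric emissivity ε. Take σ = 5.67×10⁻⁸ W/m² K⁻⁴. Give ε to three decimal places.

0.311

Effective temperature: T_e = [S(1−α)/(4σ)]^(1/4) = 145.7 K.
Since (2−ε)/2 = (T_e/T_s)⁴ = 0.8445, ε = 0.3110.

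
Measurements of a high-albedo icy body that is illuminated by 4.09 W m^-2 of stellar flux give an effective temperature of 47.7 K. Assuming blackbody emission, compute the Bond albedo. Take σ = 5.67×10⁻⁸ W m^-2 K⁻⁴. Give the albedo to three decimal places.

0.713

Energy balance: S(1−α)/4 = σT⁴, so 1−α = 4σT⁴/S.
σT⁴ = 0.2935 W m^-2, so 4σT⁴ = 1.174 W m^-2.
Hence α = 1 − 1.174/4.090 = 0.7129.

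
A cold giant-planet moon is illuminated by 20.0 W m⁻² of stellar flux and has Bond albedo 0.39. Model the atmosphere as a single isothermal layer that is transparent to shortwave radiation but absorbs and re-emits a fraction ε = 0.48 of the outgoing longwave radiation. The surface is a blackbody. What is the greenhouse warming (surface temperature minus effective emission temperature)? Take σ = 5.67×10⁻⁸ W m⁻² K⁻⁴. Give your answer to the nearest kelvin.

6 K

The planet radiates to space at T_e = [S(1−α)/(4σ)]^(1/4) = 85.64 K.
Surface balance with a leaky layer gives σT_s⁴ = σT_e⁴·2/(2−ε), so T_s = T_e·[2/(2−0.48)]^(1/4) = 91.72 K.
Greenhouse warming: T_s − T_e = 6.082 K.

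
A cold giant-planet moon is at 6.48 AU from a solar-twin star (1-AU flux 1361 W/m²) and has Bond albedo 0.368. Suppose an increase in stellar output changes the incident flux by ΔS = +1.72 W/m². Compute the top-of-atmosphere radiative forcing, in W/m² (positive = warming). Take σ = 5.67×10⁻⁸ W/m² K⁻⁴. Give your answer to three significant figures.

Flux at the orbit: S = 1361/(6.48)² = 32.41 W/m².
TOA radiative forcing: ΔF = (1−α)ΔS/4 = 0.632·(+1.72)/4 = 0.2718 W/m².

0.272 W/m²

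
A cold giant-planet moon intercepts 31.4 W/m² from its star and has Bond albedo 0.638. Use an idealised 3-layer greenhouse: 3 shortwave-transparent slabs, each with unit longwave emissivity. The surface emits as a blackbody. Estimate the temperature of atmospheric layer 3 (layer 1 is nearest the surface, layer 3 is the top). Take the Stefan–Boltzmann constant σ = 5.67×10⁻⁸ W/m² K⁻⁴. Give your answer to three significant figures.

OLR = S(1−α)/4 = 2.842 W/m²; the top layer radiates at T_e = 84.14 K.
Each opaque layer satisfies 2T_j⁴ = T_{j−1}⁴ + T_{j+1}⁴, giving T_k⁴ = (N+1−k)T_e⁴.
With k = 3: T_3 = (3+1−3)^¼·84.14 K = 84.14 K.

84.1 K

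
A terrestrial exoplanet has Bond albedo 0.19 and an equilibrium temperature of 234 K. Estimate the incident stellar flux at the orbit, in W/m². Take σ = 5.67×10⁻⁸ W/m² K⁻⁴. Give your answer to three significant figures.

840 W/m²

From S(1−α)/4 = σT⁴: S = 4σT⁴/(1−α).
The emitted flux is σT⁴ = 170.0 W/m².
So S = 4×170.0/(1−0.19) = 839.5 W/m².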